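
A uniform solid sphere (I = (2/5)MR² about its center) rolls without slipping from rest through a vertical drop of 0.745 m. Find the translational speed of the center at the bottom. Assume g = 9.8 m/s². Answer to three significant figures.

v ≈ 3.23 m/s

With I = (2/5)MR², the ratio k = I/(MR²) is 0.4.
Pure rolling means v = ωR; then KE = ½Mv² + ½I(v/R)² = ½(1+k)Mv² = (7/10)Mv².
Setting Mgh = (7/10)Mv² gives v = √(2gh/(1+k)) = √(2·9.8·0.745/1.4) ≈ 3.23 m/s.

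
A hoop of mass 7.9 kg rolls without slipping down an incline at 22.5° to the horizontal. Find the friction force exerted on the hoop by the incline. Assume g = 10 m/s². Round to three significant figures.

With I = MR², the ratio k = I/(MR²) is 1.
Along the incline Mg sinθ − f = Ma, and torque about the center fR = Iα = kMR²(a/R) gives f = kMa.
Combining, a = g sinθ/(1+k) and f = kMa = kMg sinθ/(1+k).
f = 1 × 7.9 × 10 × sin22.5° / 2 ≈ 15.1 N.

f ≈ 15.1 N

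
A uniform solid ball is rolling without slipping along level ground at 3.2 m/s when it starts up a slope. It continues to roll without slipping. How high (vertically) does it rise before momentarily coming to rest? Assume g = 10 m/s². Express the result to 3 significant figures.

For this body I = (2/5)MR², i.e. k = I/(MR²) = 0.4.
Since it rolls without slipping, ω = v/R and KE = ½Mv² + ½Iω² = ½(1+k)Mv² = (7/10)Mv².
All of this converts to potential energy at the highest point: (7/10)Mv₀² = Mgh.
Thus h = (1+k)v₀²/(2g) = 1.4 × 3.2² / (2 × 10) ≈ 0.717 m.

h ≈ 0.717 m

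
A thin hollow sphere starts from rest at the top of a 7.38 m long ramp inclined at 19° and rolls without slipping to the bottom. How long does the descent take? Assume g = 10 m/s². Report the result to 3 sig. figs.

Here I = (2/3)MR², so the shape factor k = I/(MR²) = 2/3.
Along the incline Mg sinθ − f = Ma, and torque about the center fR = Iα = kMR²(a/R) gives f = kMa.
Hence a = g sinθ/(1+k) = 10×sin19°/1.667 = 1.953 m/s².
Starting from rest, L = ½at², so t = √(2L/a) = √(2×7.38/1.953) ≈ 2.75 s.

t ≈ 2.75 s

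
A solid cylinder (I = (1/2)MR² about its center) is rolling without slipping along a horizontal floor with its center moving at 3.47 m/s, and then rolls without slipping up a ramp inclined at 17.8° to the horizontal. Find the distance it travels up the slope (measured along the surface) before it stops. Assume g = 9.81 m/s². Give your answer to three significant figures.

d ≈ 3.01 m

With I = (1/2)MR², the ratio k = I/(MR²) is 0.5.
Pure rolling means v = ωR; then KE = ½Mv² + ½I(v/R)² = ½(1+k)Mv² = (3/4)Mv².
Setting this equal to Mgh gives the vertical rise h = (1+k)v₀²/(2g) = 1.5×3.47²/(2×9.81) = 0.9206 m.
Along the incline, d = h/sinθ = 0.9206/sin17.8° ≈ 3.01 m.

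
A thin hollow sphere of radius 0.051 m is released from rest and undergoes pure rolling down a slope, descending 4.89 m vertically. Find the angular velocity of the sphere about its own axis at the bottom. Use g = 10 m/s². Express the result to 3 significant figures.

ω ≈ 150 rad/s

The moment of inertia is (2/3)MR², giving k ≡ I/(MR²) = 2/3.
The rolling condition ω = v/R makes the rotational term ½I(v/R)² = ½kMv², so KE_total = ½(1+k)Mv² = (5/6)Mv².
Energy conservation Mgh = ½(1+k)Mv² gives v = √(2gh/(1+k)) = √(2 × 10 × 4.89 / 1.667) = 7.66 m/s.
The angular speed follows from ω = v/R = 7.66/0.051 ≈ 150 rad/s.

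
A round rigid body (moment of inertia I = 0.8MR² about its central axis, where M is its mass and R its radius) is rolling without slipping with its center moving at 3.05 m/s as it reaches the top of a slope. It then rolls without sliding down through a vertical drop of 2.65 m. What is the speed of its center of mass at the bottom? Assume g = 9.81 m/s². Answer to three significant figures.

The moment of inertia is 0.8MR², giving k ≡ I/(MR²) = 0.8.
Since it rolls without slipping, ω = v/R and KE = ½Mv² + ½Iω² = ½(1+k)Mv² = (9/10)Mv².
Energy conservation: (9/10)Mv₀² + Mgh = (9/10)Mv², so v² = v₀² + 2gh/(1+k).
v = √(3.05² + 2×9.81×2.65/1.8) = √38.19 ≈ 6.18 m/s.

v ≈ 6.18 m/s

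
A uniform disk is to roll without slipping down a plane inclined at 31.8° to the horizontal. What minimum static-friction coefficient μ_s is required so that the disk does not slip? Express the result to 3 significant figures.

For this body I = (1/2)MR², i.e. k = I/(MR²) = 0.5.
Along the incline Mg sinθ − f = Ma, and torque about the center fR = Iα = kMR²(a/R) gives f = kMa.
These give a = g sinθ/(1+k) and the required friction f = kMg sinθ/(1+k).
With N = Mg cosθ, the no-slip condition f ≤ μN gives μ_min = f/N = k tanθ/(1+k).
μ_min = 0.5 × tan31.8° / 1.5 ≈ 0.207.

μ_min ≈ 0.207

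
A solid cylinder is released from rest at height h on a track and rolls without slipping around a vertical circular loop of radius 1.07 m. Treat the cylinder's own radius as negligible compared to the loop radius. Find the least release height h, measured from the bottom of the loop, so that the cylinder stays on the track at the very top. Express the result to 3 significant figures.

h_min ≈ 2.94 m

Here I = (1/2)MR², so the shape factor k = I/(MR²) = 0.5.
At the top, contact is just lost when gravity alone supplies the centripetal force: Mg = Mv_top²/r, i.e. v_top² = gr.
With ω = v/R, the kinetic energy at speed v is ½(1+k)Mv² = (3/4)Mv².
Energy conservation from release (height h) to the top (height 2r): Mgh = Mg(2r) + (3/4)M·gr.
Thus h_min = 2r + (1+k)r/2 = r(2 + 1.5/2) = 1.07 × 2.75 ≈ 2.94 m.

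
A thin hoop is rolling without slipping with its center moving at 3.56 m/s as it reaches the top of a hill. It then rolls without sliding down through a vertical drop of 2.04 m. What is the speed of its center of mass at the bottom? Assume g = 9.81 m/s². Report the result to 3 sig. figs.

v ≈ 5.72 m/s

With I = MR², the ratio k = I/(MR²) is 1.
Pure rolling means v = ωR; then KE = ½Mv² + ½I(v/R)² = ½(1+k)Mv² = Mv².
Energy conservation: Mv₀² + Mgh = Mv², so v² = v₀² + 2gh/(1+k).
v = √(3.56² + 2×9.81×2.04/2) = √32.69 ≈ 5.72 m/s.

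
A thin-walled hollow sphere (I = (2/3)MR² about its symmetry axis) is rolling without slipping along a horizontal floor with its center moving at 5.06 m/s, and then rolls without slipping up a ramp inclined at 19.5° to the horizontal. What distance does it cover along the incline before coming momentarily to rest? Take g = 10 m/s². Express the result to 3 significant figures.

d ≈ 6.39 m

The moment of inertia is (2/3)MR², giving k ≡ I/(MR²) = 2/3.
The rolling condition ω = v/R makes the rotational term ½I(v/R)² = ½kMv², so KE_total = ½(1+k)Mv² = (5/6)Mv².
Setting this equal to Mgh gives the vertical rise h = (1+k)v₀²/(2g) = 1.667×5.06²/(2×10) = 2.134 m.
Along the incline, d = h/sinθ = 2.134/sin19.5° ≈ 6.39 m.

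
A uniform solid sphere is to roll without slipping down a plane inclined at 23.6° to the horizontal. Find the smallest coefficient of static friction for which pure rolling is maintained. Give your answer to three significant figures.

μ_min ≈ 0.125

For this body I = (2/5)MR², i.e. k = I/(MR²) = 0.4.
Along the incline Mg sinθ − f = Ma, and torque about the center fR = Iα = kMR²(a/R) gives f = kMa.
These give a = g sinθ/(1+k) and the required friction f = kMg sinθ/(1+k).
The normal force is N = Mg cosθ, so μ_min = f/N = k tanθ/(1+k).
μ_min = 0.4 × tan23.6° / 1.4 ≈ 0.125.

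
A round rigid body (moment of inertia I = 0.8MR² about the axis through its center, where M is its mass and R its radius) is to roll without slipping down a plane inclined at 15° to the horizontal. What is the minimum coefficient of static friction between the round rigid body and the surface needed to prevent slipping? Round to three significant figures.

μ_min ≈ 0.119

With I = 0.8MR², the ratio k = I/(MR²) is 0.8.
Along the incline Mg sinθ − f = Ma, and torque about the center fR = Iα = kMR²(a/R) gives f = kMa.
These give a = g sinθ/(1+k) and the required friction f = kMg sinθ/(1+k).
With N = Mg cosθ, the no-slip condition f ≤ μN gives μ_min = f/N = k tanθ/(1+k).
μ_min = 0.8 × tan15° / 1.8 ≈ 0.119.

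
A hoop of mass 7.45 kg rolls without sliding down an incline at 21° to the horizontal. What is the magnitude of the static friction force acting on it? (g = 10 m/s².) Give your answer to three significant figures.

The moment of inertia is MR², giving k ≡ I/(MR²) = 1.
Translational: Mg sinθ − f = Ma. Rotational about the CM: fR = Iα = kMRa, so f = kMa.
Combining, a = g sinθ/(1+k) and f = kMa = kMg sinθ/(1+k).
f = 1 × 7.45 × 10 × sin21° / 2 ≈ 13.3 N.

f ≈ 13.3 N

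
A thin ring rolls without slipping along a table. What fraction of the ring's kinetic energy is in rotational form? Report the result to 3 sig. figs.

fraction ≈ 0.500

For this body I = MR², i.e. k = I/(MR²) = 1.
With ω = v/R, KE_trans = ½Mv² and KE_rot = ½Iω² = ½kMv², so KE_total = ½(1+k)Mv².
The rotational fraction is therefore k/(1+k) = 1/2 ≈ 0.500.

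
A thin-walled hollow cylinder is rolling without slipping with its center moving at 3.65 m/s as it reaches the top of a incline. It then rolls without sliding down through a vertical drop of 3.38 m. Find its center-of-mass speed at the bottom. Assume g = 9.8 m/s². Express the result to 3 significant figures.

v ≈ 6.82 m/s

Here I = MR², so the shape factor k = I/(MR²) = 1.
Pure rolling means v = ωR; then KE = ½Mv² + ½I(v/R)² = ½(1+k)Mv² = Mv².
Energy conservation: Mv₀² + Mgh = Mv², so v² = v₀² + 2gh/(1+k).
v = √(3.65² + 2×9.8×3.38/2) = √46.45 ≈ 6.82 m/s.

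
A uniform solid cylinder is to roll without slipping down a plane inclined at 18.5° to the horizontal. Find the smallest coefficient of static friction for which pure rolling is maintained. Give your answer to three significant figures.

For this body I = (1/2)MR², i.e. k = I/(MR²) = 0.5.
Newton's second law down the slope: Mg sinθ − f = Ma. The torque equation fR = Iα (with α = a/R) gives f = kMa.
These give a = g sinθ/(1+k) and the required friction f = kMg sinθ/(1+k).
With N = Mg cosθ, the no-slip condition f ≤ μN gives μ_min = f/N = k tanθ/(1+k).
μ_min = 0.5 × tan18.5° / 1.5 ≈ 0.112.

μ_min ≈ 0.112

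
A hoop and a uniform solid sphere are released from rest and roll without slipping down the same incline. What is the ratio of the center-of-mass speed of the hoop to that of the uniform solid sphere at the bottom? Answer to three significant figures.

Each satisfies Mgh = ½(1+k)Mv² with k = I/(MR²), so v ∝ 1/√(1+k).
For the hoop k = 1; for the uniform solid sphere k = 0.4.
v₁/v₂ = √((1+k₂)/(1+k₁)) = √(1.4/2) ≈ 0.837.

v_ratio ≈ 0.837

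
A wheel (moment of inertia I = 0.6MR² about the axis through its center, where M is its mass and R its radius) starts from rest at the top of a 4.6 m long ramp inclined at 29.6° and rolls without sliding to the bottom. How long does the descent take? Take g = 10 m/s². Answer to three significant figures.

t ≈ 1.73 s

With I = 0.6MR², the ratio k = I/(MR²) is 0.6.
Newton's second law down the slope: Mg sinθ − f = Ma. The torque equation fR = Iα (with α = a/R) gives f = kMa.
Hence a = g sinθ/(1+k) = 10×sin29.6°/1.6 = 3.087 m/s².
With constant a from rest, t = √(2L/a) = √(2·4.6/3.087) ≈ 1.73 s.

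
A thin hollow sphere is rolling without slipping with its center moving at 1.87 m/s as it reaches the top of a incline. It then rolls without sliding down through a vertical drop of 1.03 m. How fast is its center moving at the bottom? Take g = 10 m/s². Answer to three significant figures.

The moment of inertia is (2/3)MR², giving k ≡ I/(MR²) = 2/3.
Pure rolling means v = ωR; then KE = ½Mv² + ½I(v/R)² = ½(1+k)Mv² = (5/6)Mv².
Energy conservation: (5/6)Mv₀² + Mgh = (5/6)Mv², so v² = v₀² + 2gh/(1+k).
v = √(1.87² + 2×10×1.03/1.667) = √15.86 ≈ 3.98 m/s.

v ≈ 3.98 m/s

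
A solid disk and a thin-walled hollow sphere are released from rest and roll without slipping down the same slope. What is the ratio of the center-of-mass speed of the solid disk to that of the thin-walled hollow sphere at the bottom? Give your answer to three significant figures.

Each satisfies Mgh = ½(1+k)Mv² with k = I/(MR²), so v ∝ 1/√(1+k).
For the solid disk k = 0.5; for the thin-walled hollow sphere k = 2/3.
v₁/v₂ = √((1+k₂)/(1+k₁)) = √(1.667/1.5) ≈ 1.05.

v_ratio ≈ 1.05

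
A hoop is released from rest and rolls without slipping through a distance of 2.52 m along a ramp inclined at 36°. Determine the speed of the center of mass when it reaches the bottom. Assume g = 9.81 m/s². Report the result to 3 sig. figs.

v ≈ 3.81 m/s

For this body I = MR², i.e. k = I/(MR²) = 1.
Pure rolling means v = ωR; then KE = ½Mv² + ½I(v/R)² = ½(1+k)Mv² = Mv².
The vertical drop is h = L sinθ = 2.52 × sin36° = 1.481 m.
Setting Mgh = Mv² gives v = √(2gh/(1+k)) = √(2·9.81·1.481/2) ≈ 3.81 m/s.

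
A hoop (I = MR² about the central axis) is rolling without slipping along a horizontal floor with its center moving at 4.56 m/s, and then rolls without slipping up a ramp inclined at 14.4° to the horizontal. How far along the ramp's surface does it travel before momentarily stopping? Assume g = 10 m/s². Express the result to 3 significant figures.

d ≈ 8.36 m

Here I = MR², so the shape factor k = I/(MR²) = 1.
The rolling condition ω = v/R makes the rotational term ½I(v/R)² = ½kMv², so KE_total = ½(1+k)Mv² = Mv².
Setting this equal to Mgh gives the vertical rise h = (1+k)v₀²/(2g) = 2×4.56²/(2×10) = 2.079 m.
Along the incline, d = h/sinθ = 2.079/sin14.4° ≈ 8.36 m.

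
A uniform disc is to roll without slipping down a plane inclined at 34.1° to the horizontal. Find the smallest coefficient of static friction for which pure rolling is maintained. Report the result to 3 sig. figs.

For this body I = (1/2)MR², i.e. k = I/(MR²) = 0.5.
Newton's second law down the slope: Mg sinθ − f = Ma. The torque equation fR = Iα (with α = a/R) gives f = kMa.
These give a = g sinθ/(1+k) and the required friction f = kMg sinθ/(1+k).
With N = Mg cosθ, the no-slip condition f ≤ μN gives μ_min = f/N = k tanθ/(1+k).
μ_min = 0.5 × tan34.1° / 1.5 ≈ 0.226.

μ_min ≈ 0.226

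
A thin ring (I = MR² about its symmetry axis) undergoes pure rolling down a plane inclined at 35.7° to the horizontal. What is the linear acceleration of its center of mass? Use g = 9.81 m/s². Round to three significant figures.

For this body I = MR², i.e. k = I/(MR²) = 1.
Along the incline Mg sinθ − f = Ma, and torque about the center fR = Iα = kMR²(a/R) gives f = kMa.
Eliminating f: Mg sinθ = (1+k)Ma, so a = g sinθ/(1+k) = 9.81 × sin35.7° / 2 ≈ 2.86 m/s².

a ≈ 2.86 m/s²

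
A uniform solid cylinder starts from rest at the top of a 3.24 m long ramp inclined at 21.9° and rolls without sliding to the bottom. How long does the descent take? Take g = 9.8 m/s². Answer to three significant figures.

t ≈ 1.63 s

With I = (1/2)MR², the ratio k = I/(MR²) is 0.5.
Translational: Mg sinθ − f = Ma. Rotational about the CM: fR = Iα = kMRa, so f = kMa.
Hence a = g sinθ/(1+k) = 9.8×sin21.9°/1.5 = 2.437 m/s².
With constant a from rest, t = √(2L/a) = √(2·3.24/2.437) ≈ 1.63 s.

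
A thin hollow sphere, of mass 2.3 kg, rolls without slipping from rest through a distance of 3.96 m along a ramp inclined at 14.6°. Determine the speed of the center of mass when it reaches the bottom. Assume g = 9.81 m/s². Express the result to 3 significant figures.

v ≈ 3.43 m/s

With I = (2/3)MR², the ratio k = I/(MR²) is 2/3.
Pure rolling means v = ωR; then KE = ½Mv² + ½I(v/R)² = ½(1+k)Mv² = (5/6)Mv².
The vertical drop is h = L sinθ = 3.96 × sin14.6° = 0.9982 m.
Setting Mgh = (5/6)Mv² gives v = √(2gh/(1+k)) = √(2·9.81·0.9982/1.667) ≈ 3.43 m/s.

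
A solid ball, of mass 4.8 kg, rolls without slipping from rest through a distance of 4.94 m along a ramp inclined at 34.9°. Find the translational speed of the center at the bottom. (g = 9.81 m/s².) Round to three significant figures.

v ≈ 6.29 m/s

The moment of inertia is (2/5)MR², giving k ≡ I/(MR²) = 0.4.
Rolling without slipping gives ω = v/R, so the total kinetic energy is ½Mv² + ½Iω² = ½(1+k)Mv² = (7/10)Mv².
The vertical drop is h = L sinθ = 4.94 × sin34.9° = 2.826 m.
Energy conservation: Mgh = (7/10)Mv², so v = √(2gh/(1+k)) = √(2 × 9.81 × 2.826 / 1.4) ≈ 6.29 m/s.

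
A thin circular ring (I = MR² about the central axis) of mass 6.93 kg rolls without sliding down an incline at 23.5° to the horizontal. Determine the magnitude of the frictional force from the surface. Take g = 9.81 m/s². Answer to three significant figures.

With I = MR², the ratio k = I/(MR²) is 1.
Along the incline Mg sinθ − f = Ma, and torque about the center fR = Iα = kMR²(a/R) gives f = kMa.
Combining, a = g sinθ/(1+k) and f = kMa = kMg sinθ/(1+k).
f = 1 × 6.93 × 9.81 × sin23.5° / 2 ≈ 13.6 N.

f ≈ 13.6 N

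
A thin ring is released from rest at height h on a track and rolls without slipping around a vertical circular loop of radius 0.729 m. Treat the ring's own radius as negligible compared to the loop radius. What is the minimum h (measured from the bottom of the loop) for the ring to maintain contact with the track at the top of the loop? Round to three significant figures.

For this body I = MR², i.e. k = I/(MR²) = 1.
At the top, contact is just lost when gravity alone supplies the centripetal force: Mg = Mv_top²/r, i.e. v_top² = gr.
With ω = v/R, the kinetic energy at speed v is ½(1+k)Mv² = Mv².
Energy conservation from release (height h) to the top (height 2r): Mgh = Mg(2r) + M·gr.
Thus h_min = 2r + (1+k)r/2 = r(2 + 2/2) = 0.729 × 3 ≈ 2.19 m.

h_min ≈ 2.19 m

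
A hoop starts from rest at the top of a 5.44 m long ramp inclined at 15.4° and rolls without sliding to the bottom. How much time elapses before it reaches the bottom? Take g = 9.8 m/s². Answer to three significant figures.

The moment of inertia is MR², giving k ≡ I/(MR²) = 1.
Newton's second law down the slope: Mg sinθ − f = Ma. The torque equation fR = Iα (with α = a/R) gives f = kMa.
Hence a = g sinθ/(1+k) = 9.8×sin15.4°/2 = 1.301 m/s².
With constant a from rest, t = √(2L/a) = √(2·5.44/1.301) ≈ 2.89 s.

t ≈ 2.89 s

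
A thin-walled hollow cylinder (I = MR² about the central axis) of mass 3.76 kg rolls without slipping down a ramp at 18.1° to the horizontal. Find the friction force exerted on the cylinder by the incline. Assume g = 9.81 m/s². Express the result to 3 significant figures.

For this body I = MR², i.e. k = I/(MR²) = 1.
Newton's second law down the slope: Mg sinθ − f = Ma. The torque equation fR = Iα (with α = a/R) gives f = kMa.
Combining, a = g sinθ/(1+k) and f = kMa = kMg sinθ/(1+k).
f = 1 × 3.76 × 9.81 × sin18.1° / 2 ≈ 5.73 N.

f ≈ 5.73 N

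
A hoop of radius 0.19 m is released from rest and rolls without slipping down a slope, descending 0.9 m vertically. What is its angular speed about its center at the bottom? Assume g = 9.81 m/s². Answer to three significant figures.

With I = MR², the ratio k = I/(MR²) is 1.
Rolling without slipping gives ω = v/R, so the total kinetic energy is ½Mv² + ½Iω² = ½(1+k)Mv² = Mv².
Energy conservation Mgh = ½(1+k)Mv² gives v = √(2gh/(1+k)) = √(2 × 9.81 × 0.9 / 2) = 2.971 m/s.
The angular speed follows from ω = v/R = 2.971/0.19 ≈ 15.6 rad/s.

ω ≈ 15.6 rad/s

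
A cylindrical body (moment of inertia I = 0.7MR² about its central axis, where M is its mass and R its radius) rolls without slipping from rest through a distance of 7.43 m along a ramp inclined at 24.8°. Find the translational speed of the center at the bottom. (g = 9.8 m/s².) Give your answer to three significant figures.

v ≈ 5.99 m/s

Here I = 0.7MR², so the shape factor k = I/(MR²) = 0.7.
The rolling condition ω = v/R makes the rotational term ½I(v/R)² = ½kMv², so KE_total = ½(1+k)Mv² = (17/20)Mv².
The vertical drop is h = L sinθ = 7.43 × sin24.8° = 3.117 m.
Setting Mgh = (17/20)Mv² gives v = √(2gh/(1+k)) = √(2·9.8·3.117/1.7) ≈ 5.99 m/s.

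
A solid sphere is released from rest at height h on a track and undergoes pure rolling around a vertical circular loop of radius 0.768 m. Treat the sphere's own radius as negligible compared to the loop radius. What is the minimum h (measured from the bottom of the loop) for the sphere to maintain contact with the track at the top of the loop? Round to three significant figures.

h_min ≈ 2.07 m

Here I = (2/5)MR², so the shape factor k = I/(MR²) = 0.4.
At the top of the loop, the minimum-contact condition is Mg = Mv_top²/r, so v_top² = gr.
With ω = v/R, the kinetic energy at speed v is ½(1+k)Mv² = (7/10)Mv².
Energy conservation from release (height h) to the top (height 2r): Mgh = Mg(2r) + (7/10)M·gr.
Thus h_min = 2r + (1+k)r/2 = r(2 + 1.4/2) = 0.768 × 2.7 ≈ 2.07 m.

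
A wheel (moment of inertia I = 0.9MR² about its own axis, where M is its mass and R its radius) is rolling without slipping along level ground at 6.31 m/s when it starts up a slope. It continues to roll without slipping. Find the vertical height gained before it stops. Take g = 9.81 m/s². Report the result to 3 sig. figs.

h ≈ 3.86 m

The moment of inertia is 0.9MR², giving k ≡ I/(MR²) = 0.9.
The rolling condition ω = v/R makes the rotational term ½I(v/R)² = ½kMv², so KE_total = ½(1+k)Mv² = (19/20)Mv².
All of this converts to potential energy at the highest point: (19/20)Mv₀² = Mgh.
Thus h = (1+k)v₀²/(2g) = 1.9 × 6.31² / (2 × 9.81) ≈ 3.86 m.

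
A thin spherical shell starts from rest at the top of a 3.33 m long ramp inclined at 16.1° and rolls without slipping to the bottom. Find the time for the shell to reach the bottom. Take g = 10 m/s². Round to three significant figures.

t ≈ 2.00 s

Here I = (2/3)MR², so the shape factor k = I/(MR²) = 2/3.
Newton's second law down the slope: Mg sinθ − f = Ma. The torque equation fR = Iα (with α = a/R) gives f = kMa.
Hence a = g sinθ/(1+k) = 10×sin16.1°/1.667 = 1.664 m/s².
Starting from rest, L = ½at², so t = √(2L/a) = √(2×3.33/1.664) ≈ 2.00 s.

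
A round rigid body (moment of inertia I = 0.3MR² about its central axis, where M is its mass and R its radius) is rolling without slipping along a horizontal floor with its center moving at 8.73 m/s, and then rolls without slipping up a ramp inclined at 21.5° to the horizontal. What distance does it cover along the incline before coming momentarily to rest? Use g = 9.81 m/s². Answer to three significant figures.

Here I = 0.3MR², so the shape factor k = I/(MR²) = 0.3.
Rolling without slipping gives ω = v/R, so the total kinetic energy is ½Mv² + ½Iω² = ½(1+k)Mv² = (13/20)Mv².
Setting this equal to Mgh gives the vertical rise h = (1+k)v₀²/(2g) = 1.3×8.73²/(2×9.81) = 5.05 m.
The distance along the slope is d = h/sinθ = 5.05/sin21.5° ≈ 13.8 m.

d ≈ 13.8 m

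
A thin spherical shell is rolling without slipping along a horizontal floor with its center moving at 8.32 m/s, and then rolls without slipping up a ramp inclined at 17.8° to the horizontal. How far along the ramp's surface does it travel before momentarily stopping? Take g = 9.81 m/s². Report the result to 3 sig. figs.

d ≈ 19.2 m

For this body I = (2/3)MR², i.e. k = I/(MR²) = 2/3.
Rolling without slipping gives ω = v/R, so the total kinetic energy is ½Mv² + ½Iω² = ½(1+k)Mv² = (5/6)Mv².
Setting this equal to Mgh gives the vertical rise h = (1+k)v₀²/(2g) = 1.667×8.32²/(2×9.81) = 5.88 m.
Along the incline, d = h/sinθ = 5.88/sin17.8° ≈ 19.2 m.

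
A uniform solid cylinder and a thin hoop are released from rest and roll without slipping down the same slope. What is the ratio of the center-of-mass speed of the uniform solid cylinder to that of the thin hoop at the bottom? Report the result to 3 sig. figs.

v_ratio ≈ 1.15

Each satisfies Mgh = ½(1+k)Mv² with k = I/(MR²), so v ∝ 1/√(1+k).
For the uniform solid cylinder k = 0.5; for the thin hoop k = 1.
v₁/v₂ = √((1+k₂)/(1+k₁)) = √(2/1.5) ≈ 1.15.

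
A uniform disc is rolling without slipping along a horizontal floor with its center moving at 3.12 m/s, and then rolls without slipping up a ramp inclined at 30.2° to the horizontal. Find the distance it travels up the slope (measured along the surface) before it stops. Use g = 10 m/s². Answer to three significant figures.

d ≈ 1.45 m

With I = (1/2)MR², the ratio k = I/(MR²) is 0.5.
Pure rolling means v = ωR; then KE = ½Mv² + ½I(v/R)² = ½(1+k)Mv² = (3/4)Mv².
Setting this equal to Mgh gives the vertical rise h = (1+k)v₀²/(2g) = 1.5×3.12²/(2×10) = 0.7301 m.
The distance along the slope is d = h/sinθ = 0.7301/sin30.2° ≈ 1.45 m.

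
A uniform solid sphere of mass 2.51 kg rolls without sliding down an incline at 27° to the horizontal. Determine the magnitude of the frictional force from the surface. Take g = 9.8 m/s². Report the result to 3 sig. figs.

f ≈ 3.19 N

For this body I = (2/5)MR², i.e. k = I/(MR²) = 0.4.
Translational: Mg sinθ − f = Ma. Rotational about the CM: fR = Iα = kMRa, so f = kMa.
Combining, a = g sinθ/(1+k) and f = kMa = kMg sinθ/(1+k).
f = 0.4 × 2.51 × 9.8 × sin27° / 1.4 ≈ 3.19 N.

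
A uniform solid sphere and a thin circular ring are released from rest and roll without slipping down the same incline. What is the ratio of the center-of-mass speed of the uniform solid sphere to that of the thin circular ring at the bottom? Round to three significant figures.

v_ratio ≈ 1.20

Each satisfies Mgh = ½(1+k)Mv² with k = I/(MR²), so v ∝ 1/√(1+k).
For the uniform solid sphere k = 0.4; for the thin circular ring k = 1.
v₁/v₂ = √((1+k₂)/(1+k₁)) = √(2/1.4) ≈ 1.20.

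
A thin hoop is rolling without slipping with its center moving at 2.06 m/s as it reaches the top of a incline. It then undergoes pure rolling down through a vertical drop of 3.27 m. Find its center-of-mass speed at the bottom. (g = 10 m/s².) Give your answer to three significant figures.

v ≈ 6.08 m/s

The moment of inertia is MR², giving k ≡ I/(MR²) = 1.
Rolling without slipping gives ω = v/R, so the total kinetic energy is ½Mv² + ½Iω² = ½(1+k)Mv² = Mv².
Conserving energy between top and bottom: Mv² = Mv₀² + Mgh, hence v² = v₀² + 2gh/(1+k).
v = √(2.06² + 2×10×3.27/2) = √36.94 ≈ 6.08 m/s.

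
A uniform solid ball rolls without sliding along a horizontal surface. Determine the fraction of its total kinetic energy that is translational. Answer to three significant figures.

fraction ≈ 0.714

The moment of inertia is (2/5)MR², giving k ≡ I/(MR²) = 0.4.
Since ω = v/R, the translational part is ½Mv² and the rotational part is ½I(v/R)² = ½kMv²; the total is ½(1+k)Mv².
The translational fraction is therefore 1/(1+k) = 1/1.4 ≈ 0.714.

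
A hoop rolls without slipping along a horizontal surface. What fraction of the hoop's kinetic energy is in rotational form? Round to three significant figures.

fraction ≈ 0.500

For this body I = MR², i.e. k = I/(MR²) = 1.
Since ω = v/R, the translational part is ½Mv² and the rotational part is ½I(v/R)² = ½kMv²; the total is ½(1+k)Mv².
The rotational fraction is therefore k/(1+k) = 1/2 ≈ 0.500.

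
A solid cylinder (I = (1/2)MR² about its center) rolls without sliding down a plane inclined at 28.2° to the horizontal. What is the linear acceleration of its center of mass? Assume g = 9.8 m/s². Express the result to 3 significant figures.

a ≈ 3.09 m/s²

The moment of inertia is (1/2)MR², giving k ≡ I/(MR²) = 0.5.
Translational: Mg sinθ − f = Ma. Rotational about the CM: fR = Iα = kMRa, so f = kMa.
Eliminating f: Mg sinθ = (1+k)Ma, so a = g sinθ/(1+k) = 9.8 × sin28.2° / 1.5 ≈ 3.09 m/s².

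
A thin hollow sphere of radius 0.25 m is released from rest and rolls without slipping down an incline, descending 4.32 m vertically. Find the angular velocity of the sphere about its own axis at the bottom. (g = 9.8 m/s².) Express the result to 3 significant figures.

Here I = (2/3)MR², so the shape factor k = I/(MR²) = 2/3.
The rolling condition ω = v/R makes the rotational term ½I(v/R)² = ½kMv², so KE_total = ½(1+k)Mv² = (5/6)Mv².
Energy conservation Mgh = ½(1+k)Mv² gives v = √(2gh/(1+k)) = √(2 × 9.8 × 4.32 / 1.667) = 7.128 m/s.
The angular speed follows from ω = v/R = 7.128/0.25 ≈ 28.5 rad/s.

ω ≈ 28.5 rad/s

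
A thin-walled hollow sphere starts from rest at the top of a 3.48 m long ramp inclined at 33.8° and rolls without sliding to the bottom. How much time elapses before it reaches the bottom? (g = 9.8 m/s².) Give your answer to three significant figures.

t ≈ 1.46 s

With I = (2/3)MR², the ratio k = I/(MR²) is 2/3.
Along the incline Mg sinθ − f = Ma, and torque about the center fR = Iα = kMR²(a/R) gives f = kMa.
Hence a = g sinθ/(1+k) = 9.8×sin33.8°/1.667 = 3.271 m/s².
Starting from rest, L = ½at², so t = √(2L/a) = √(2×3.48/3.271) ≈ 1.46 s.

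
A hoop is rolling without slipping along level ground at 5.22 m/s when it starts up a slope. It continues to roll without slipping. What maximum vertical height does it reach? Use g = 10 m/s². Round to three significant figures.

h ≈ 2.72 m

With I = MR², the ratio k = I/(MR²) is 1.
Since it rolls without slipping, ω = v/R and KE = ½Mv² + ½Iω² = ½(1+k)Mv² = Mv².
At the top the kinetic energy is zero, so Mv₀² = Mgh.
Thus h = (1+k)v₀²/(2g) = 2 × 5.22² / (2 × 10) ≈ 2.72 m.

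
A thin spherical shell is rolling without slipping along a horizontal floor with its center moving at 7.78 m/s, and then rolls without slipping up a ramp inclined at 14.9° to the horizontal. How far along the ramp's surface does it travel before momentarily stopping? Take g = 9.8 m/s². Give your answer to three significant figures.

With I = (2/3)MR², the ratio k = I/(MR²) is 2/3.
The rolling condition ω = v/R makes the rotational term ½I(v/R)² = ½kMv², so KE_total = ½(1+k)Mv² = (5/6)Mv².
Setting this equal to Mgh gives the vertical rise h = (1+k)v₀²/(2g) = 1.667×7.78²/(2×9.8) = 5.147 m.
Along the incline, d = h/sinθ = 5.147/sin14.9° ≈ 20.0 m.

d ≈ 20.0 m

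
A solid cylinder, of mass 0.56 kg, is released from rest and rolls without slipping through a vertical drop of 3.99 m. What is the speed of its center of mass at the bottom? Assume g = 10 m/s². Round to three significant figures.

For this body I = (1/2)MR², i.e. k = I/(MR²) = 0.5.
The rolling condition ω = v/R makes the rotational term ½I(v/R)² = ½kMv², so KE_total = ½(1+k)Mv² = (3/4)Mv².
Setting Mgh = (3/4)Mv² gives v = √(2gh/(1+k)) = √(2·10·3.99/1.5) ≈ 7.29 m/s.

v ≈ 7.29 m/s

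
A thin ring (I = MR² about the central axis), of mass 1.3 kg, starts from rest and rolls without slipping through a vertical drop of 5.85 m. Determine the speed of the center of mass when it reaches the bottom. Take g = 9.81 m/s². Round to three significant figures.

Here I = MR², so the shape factor k = I/(MR²) = 1.
Rolling without slipping gives ω = v/R, so the total kinetic energy is ½Mv² + ½Iω² = ½(1+k)Mv² = Mv².
Setting Mgh = Mv² gives v = √(2gh/(1+k)) = √(2·9.81·5.85/2) ≈ 7.58 m/s.

v ≈ 7.58 m/s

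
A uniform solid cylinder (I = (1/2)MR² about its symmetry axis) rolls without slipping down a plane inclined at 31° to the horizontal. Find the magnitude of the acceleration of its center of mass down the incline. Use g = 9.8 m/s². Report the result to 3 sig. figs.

For this body I = (1/2)MR², i.e. k = I/(MR²) = 0.5.
Translational: Mg sinθ − f = Ma. Rotational about the CM: fR = Iα = kMRa, so f = kMa.
Eliminating f: Mg sinθ = (1+k)Ma, so a = g sinθ/(1+k) = 9.8 × sin31° / 1.5 ≈ 3.36 m/s².

a ≈ 3.36 m/s²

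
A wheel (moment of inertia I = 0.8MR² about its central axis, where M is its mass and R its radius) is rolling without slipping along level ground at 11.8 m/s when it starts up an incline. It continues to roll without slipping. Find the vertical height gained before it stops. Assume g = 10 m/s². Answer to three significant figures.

h ≈ 12.5 m

The moment of inertia is 0.8MR², giving k ≡ I/(MR²) = 0.8.
Pure rolling means v = ωR; then KE = ½Mv² + ½I(v/R)² = ½(1+k)Mv² = (9/10)Mv².
At the top the kinetic energy is zero, so (9/10)Mv₀² = Mgh.
Thus h = (1+k)v₀²/(2g) = 1.8 × 11.8² / (2 × 10) ≈ 12.5 m.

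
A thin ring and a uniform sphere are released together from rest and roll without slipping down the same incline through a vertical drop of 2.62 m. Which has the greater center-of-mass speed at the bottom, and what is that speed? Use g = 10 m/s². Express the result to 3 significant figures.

the uniform sphere, at v ≈ 6.12 m/s

For rolling without slipping, Mgh = ½(1+k)Mv² where k = I/(MR²), so v = √(2gh/(1+k)).
Thin ring: k = 1, giving v = √(2×10×2.62/2) = 5.119 m/s.
Uniform sphere: k = 0.4, giving v = √(2×10×2.62/1.4) = 6.118 m/s.
The smaller k wins: the uniform sphere, at ≈ 6.12 m/s.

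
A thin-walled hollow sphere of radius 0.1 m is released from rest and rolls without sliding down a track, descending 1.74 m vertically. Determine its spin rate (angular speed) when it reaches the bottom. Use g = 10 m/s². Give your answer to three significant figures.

The moment of inertia is (2/3)MR², giving k ≡ I/(MR²) = 2/3.
Pure rolling means v = ωR; then KE = ½Mv² + ½I(v/R)² = ½(1+k)Mv² = (5/6)Mv².
Energy conservation Mgh = ½(1+k)Mv² gives v = √(2gh/(1+k)) = √(2 × 10 × 1.74 / 1.667) = 4.569 m/s.
Then ω = v/R = 4.569 / 0.1 ≈ 45.7 rad/s.

ω ≈ 45.7 rad/s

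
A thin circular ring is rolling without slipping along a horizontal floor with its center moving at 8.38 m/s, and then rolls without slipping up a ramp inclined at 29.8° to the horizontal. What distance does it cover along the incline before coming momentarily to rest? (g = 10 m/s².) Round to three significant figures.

The moment of inertia is MR², giving k ≡ I/(MR²) = 1.
Since it rolls without slipping, ω = v/R and KE = ½Mv² + ½Iω² = ½(1+k)Mv² = Mv².
Setting this equal to Mgh gives the vertical rise h = (1+k)v₀²/(2g) = 2×8.38²/(2×10) = 7.022 m.
The distance along the slope is d = h/sinθ = 7.022/sin29.8° ≈ 14.1 m.

d ≈ 14.1 m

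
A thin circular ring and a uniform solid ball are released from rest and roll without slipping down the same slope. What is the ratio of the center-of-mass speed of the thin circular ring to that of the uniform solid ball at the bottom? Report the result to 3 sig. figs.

Each satisfies Mgh = ½(1+k)Mv² with k = I/(MR²), so v ∝ 1/√(1+k).
For the thin circular ring k = 1; for the uniform solid ball k = 0.4.
v₁/v₂ = √((1+k₂)/(1+k₁)) = √(1.4/2) ≈ 0.837.

v_ratio ≈ 0.837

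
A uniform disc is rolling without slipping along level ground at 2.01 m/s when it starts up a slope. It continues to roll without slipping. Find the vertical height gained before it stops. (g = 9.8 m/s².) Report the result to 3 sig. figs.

The moment of inertia is (1/2)MR², giving k ≡ I/(MR²) = 0.5.
Pure rolling means v = ωR; then KE = ½Mv² + ½I(v/R)² = ½(1+k)Mv² = (3/4)Mv².
All of this converts to potential energy at the highest point: (3/4)Mv₀² = Mgh.
Thus h = (1+k)v₀²/(2g) = 1.5 × 2.01² / (2 × 9.8) ≈ 0.309 m.

h ≈ 0.309 m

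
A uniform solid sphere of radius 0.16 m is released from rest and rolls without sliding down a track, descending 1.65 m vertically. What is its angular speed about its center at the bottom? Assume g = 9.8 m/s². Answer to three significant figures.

ω ≈ 30.0 rad/s

For this body I = (2/5)MR², i.e. k = I/(MR²) = 0.4.
Rolling without slipping gives ω = v/R, so the total kinetic energy is ½Mv² + ½Iω² = ½(1+k)Mv² = (7/10)Mv².
Energy conservation Mgh = ½(1+k)Mv² gives v = √(2gh/(1+k)) = √(2 × 9.8 × 1.65 / 1.4) = 4.806 m/s.
The angular speed follows from ω = v/R = 4.806/0.16 ≈ 30.0 rad/s.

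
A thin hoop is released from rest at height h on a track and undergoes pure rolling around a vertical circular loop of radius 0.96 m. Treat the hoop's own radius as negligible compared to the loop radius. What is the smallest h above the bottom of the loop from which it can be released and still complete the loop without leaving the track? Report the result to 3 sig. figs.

h_min ≈ 2.88 m

Here I = MR², so the shape factor k = I/(MR²) = 1.
At the top, contact is just lost when gravity alone supplies the centripetal force: Mg = Mv_top²/r, i.e. v_top² = gr.
With ω = v/R, the kinetic energy at speed v is ½(1+k)Mv² = Mv².
Energy conservation from release (height h) to the top (height 2r): Mgh = Mg(2r) + M·gr.
Thus h_min = 2r + (1+k)r/2 = r(2 + 2/2) = 0.96 × 3 ≈ 2.88 m.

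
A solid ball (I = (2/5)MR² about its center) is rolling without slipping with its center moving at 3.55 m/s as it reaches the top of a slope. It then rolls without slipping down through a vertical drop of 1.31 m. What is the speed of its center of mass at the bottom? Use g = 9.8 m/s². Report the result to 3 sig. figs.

With I = (2/5)MR², the ratio k = I/(MR²) is 0.4.
The rolling condition ω = v/R makes the rotational term ½I(v/R)² = ½kMv², so KE_total = ½(1+k)Mv² = (7/10)Mv².
Conserving energy between top and bottom: (7/10)Mv² = (7/10)Mv₀² + Mgh, hence v² = v₀² + 2gh/(1+k).
v = √(3.55² + 2×9.8×1.31/1.4) = √30.94 ≈ 5.56 m/s.

v ≈ 5.56 m/s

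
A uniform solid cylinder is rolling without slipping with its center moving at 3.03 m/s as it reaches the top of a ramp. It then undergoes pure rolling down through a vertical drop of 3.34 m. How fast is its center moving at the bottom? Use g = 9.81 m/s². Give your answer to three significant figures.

With I = (1/2)MR², the ratio k = I/(MR²) is 0.5.
The rolling condition ω = v/R makes the rotational term ½I(v/R)² = ½kMv², so KE_total = ½(1+k)Mv² = (3/4)Mv².
Conserving energy between top and bottom: (3/4)Mv² = (3/4)Mv₀² + Mgh, hence v² = v₀² + 2gh/(1+k).
v = √(3.03² + 2×9.81×3.34/1.5) = √52.87 ≈ 7.27 m/s.

v ≈ 7.27 m/s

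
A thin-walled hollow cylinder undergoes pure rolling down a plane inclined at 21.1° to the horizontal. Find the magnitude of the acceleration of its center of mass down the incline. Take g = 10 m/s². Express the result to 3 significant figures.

a ≈ 1.80 m/s²

The moment of inertia is MR², giving k ≡ I/(MR²) = 1.
Translational: Mg sinθ − f = Ma. Rotational about the CM: fR = Iα = kMRa, so f = kMa.
Eliminating f: Mg sinθ = (1+k)Ma, so a = g sinθ/(1+k) = 10 × sin21.1° / 2 ≈ 1.80 m/s².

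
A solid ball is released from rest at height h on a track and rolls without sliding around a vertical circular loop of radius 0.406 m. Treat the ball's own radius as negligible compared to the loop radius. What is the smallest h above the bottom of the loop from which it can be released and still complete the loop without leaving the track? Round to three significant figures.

h_min ≈ 1.10 m

For this body I = (2/5)MR², i.e. k = I/(MR²) = 0.4.
At the top of the loop, the minimum-contact condition is Mg = Mv_top²/r, so v_top² = gr.
With ω = v/R, the kinetic energy at speed v is ½(1+k)Mv² = (7/10)Mv².
Energy conservation from release (height h) to the top (height 2r): Mgh = Mg(2r) + (7/10)M·gr.
Thus h_min = 2r + (1+k)r/2 = r(2 + 1.4/2) = 0.406 × 2.7 ≈ 1.10 m.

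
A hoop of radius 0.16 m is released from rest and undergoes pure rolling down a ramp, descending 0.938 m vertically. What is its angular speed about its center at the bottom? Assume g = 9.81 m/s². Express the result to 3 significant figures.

With I = MR², the ratio k = I/(MR²) is 1.
Since it rolls without slipping, ω = v/R and KE = ½Mv² + ½Iω² = ½(1+k)Mv² = Mv².
Energy conservation Mgh = ½(1+k)Mv² gives v = √(2gh/(1+k)) = √(2 × 9.81 × 0.938 / 2) = 3.033 m/s.
Then ω = v/R = 3.033 / 0.16 ≈ 19.0 rad/s.

ω ≈ 19.0 rad/s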